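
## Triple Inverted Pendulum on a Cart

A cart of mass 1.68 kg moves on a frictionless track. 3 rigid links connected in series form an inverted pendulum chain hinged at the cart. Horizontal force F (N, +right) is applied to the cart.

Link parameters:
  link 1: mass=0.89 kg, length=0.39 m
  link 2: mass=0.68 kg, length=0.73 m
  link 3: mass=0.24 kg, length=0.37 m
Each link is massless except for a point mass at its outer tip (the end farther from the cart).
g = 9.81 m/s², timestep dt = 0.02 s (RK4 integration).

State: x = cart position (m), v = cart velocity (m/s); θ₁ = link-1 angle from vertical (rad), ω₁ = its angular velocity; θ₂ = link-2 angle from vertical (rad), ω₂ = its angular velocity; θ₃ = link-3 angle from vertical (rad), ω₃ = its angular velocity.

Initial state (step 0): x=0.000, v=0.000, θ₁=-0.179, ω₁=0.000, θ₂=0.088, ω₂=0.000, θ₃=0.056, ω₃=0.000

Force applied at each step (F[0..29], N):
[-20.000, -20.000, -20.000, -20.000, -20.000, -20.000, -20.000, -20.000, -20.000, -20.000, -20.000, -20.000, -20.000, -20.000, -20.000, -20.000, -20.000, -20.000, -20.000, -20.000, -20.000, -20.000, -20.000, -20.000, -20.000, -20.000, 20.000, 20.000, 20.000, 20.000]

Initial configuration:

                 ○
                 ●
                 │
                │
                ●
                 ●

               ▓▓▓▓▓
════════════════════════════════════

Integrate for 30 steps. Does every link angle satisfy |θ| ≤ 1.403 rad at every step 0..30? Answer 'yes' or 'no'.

Answer: no

Derivation:
apply F[0]=-20.000 → step 1: x=-0.002, v=-0.198, θ₁=-0.176, ω₁=0.266, θ₂=0.090, ω₂=0.159, θ₃=0.056, ω₃=-0.024
apply F[1]=-20.000 → step 2: x=-0.008, v=-0.397, θ₁=-0.168, ω₁=0.542, θ₂=0.094, ω₂=0.316, θ₃=0.055, ω₃=-0.051
apply F[2]=-20.000 → step 3: x=-0.018, v=-0.599, θ₁=-0.155, ω₁=0.837, θ₂=0.102, ω₂=0.469, θ₃=0.054, ω₃=-0.083
apply F[3]=-20.000 → step 4: x=-0.032, v=-0.805, θ₁=-0.135, ω₁=1.161, θ₂=0.113, ω₂=0.614, θ₃=0.052, ω₃=-0.122
apply F[4]=-20.000 → step 5: x=-0.050, v=-1.018, θ₁=-0.108, ω₁=1.526, θ₂=0.127, ω₂=0.748, θ₃=0.049, ω₃=-0.168
apply F[5]=-20.000 → step 6: x=-0.073, v=-1.239, θ₁=-0.073, ω₁=1.944, θ₂=0.143, ω₂=0.866, θ₃=0.045, ω₃=-0.222
apply F[6]=-20.000 → step 7: x=-0.100, v=-1.468, θ₁=-0.030, ω₁=2.424, θ₂=0.161, ω₂=0.963, θ₃=0.040, ω₃=-0.280
apply F[7]=-20.000 → step 8: x=-0.131, v=-1.706, θ₁=0.024, ω₁=2.976, θ₂=0.181, ω₂=1.032, θ₃=0.034, ω₃=-0.338
apply F[8]=-20.000 → step 9: x=-0.168, v=-1.949, θ₁=0.090, ω₁=3.598, θ₂=0.202, ω₂=1.072, θ₃=0.026, ω₃=-0.384
apply F[9]=-20.000 → step 10: x=-0.209, v=-2.191, θ₁=0.169, ω₁=4.272, θ₂=0.224, ω₂=1.083, θ₃=0.019, ω₃=-0.400
apply F[10]=-20.000 → step 11: x=-0.256, v=-2.421, θ₁=0.261, ω₁=4.957, θ₂=0.245, ω₂=1.078, θ₃=0.011, ω₃=-0.368
apply F[11]=-20.000 → step 12: x=-0.306, v=-2.625, θ₁=0.366, ω₁=5.592, θ₂=0.267, ω₂=1.082, θ₃=0.004, ω₃=-0.270
apply F[12]=-20.000 → step 13: x=-0.360, v=-2.792, θ₁=0.484, ω₁=6.123, θ₂=0.289, ω₂=1.128, θ₃=0.000, ω₃=-0.105
apply F[13]=-20.000 → step 14: x=-0.417, v=-2.915, θ₁=0.610, ω₁=6.524, θ₂=0.313, ω₂=1.238, θ₃=0.000, ω₃=0.117
apply F[14]=-20.000 → step 15: x=-0.477, v=-3.000, θ₁=0.744, ω₁=6.805, θ₂=0.339, ω₂=1.424, θ₃=0.005, ω₃=0.375
apply F[15]=-20.000 → step 16: x=-0.537, v=-3.052, θ₁=0.882, ω₁=6.996, θ₂=0.370, ω₂=1.683, θ₃=0.016, ω₃=0.654
apply F[16]=-20.000 → step 17: x=-0.599, v=-3.077, θ₁=1.023, ω₁=7.126, θ₂=0.407, ω₂=2.007, θ₃=0.032, ω₃=0.947
apply F[17]=-20.000 → step 18: x=-0.660, v=-3.082, θ₁=1.167, ω₁=7.216, θ₂=0.451, ω₂=2.389, θ₃=0.054, ω₃=1.252
apply F[18]=-20.000 → step 19: x=-0.722, v=-3.070, θ₁=1.312, ω₁=7.275, θ₂=0.503, ω₂=2.821, θ₃=0.082, ω₃=1.575
apply F[19]=-20.000 → step 20: x=-0.783, v=-3.044, θ₁=1.458, ω₁=7.304, θ₂=0.564, ω₂=3.299, θ₃=0.117, ω₃=1.924
apply F[20]=-20.000 → step 21: x=-0.843, v=-3.008, θ₁=1.604, ω₁=7.295, θ₂=0.635, ω₂=3.818, θ₃=0.159, ω₃=2.312
apply F[21]=-20.000 → step 22: x=-0.903, v=-2.965, θ₁=1.749, ω₁=7.233, θ₂=0.717, ω₂=4.374, θ₃=0.210, ω₃=2.756
apply F[22]=-20.000 → step 23: x=-0.962, v=-2.921, θ₁=1.893, ω₁=7.091, θ₂=0.810, ω₂=4.960, θ₃=0.270, ω₃=3.276
apply F[23]=-20.000 → step 24: x=-1.020, v=-2.881, θ₁=2.032, ω₁=6.838, θ₂=0.915, ω₂=5.565, θ₃=0.341, ω₃=3.895
apply F[24]=-20.000 → step 25: x=-1.077, v=-2.853, θ₁=2.165, ω₁=6.433, θ₂=1.033, ω₂=6.177, θ₃=0.426, ω₃=4.640
apply F[25]=-20.000 → step 26: x=-1.134, v=-2.843, θ₁=2.288, ω₁=5.838, θ₂=1.162, ω₂=6.775, θ₃=0.528, ω₃=5.535
apply F[26]=+20.000 → step 27: x=-1.188, v=-2.479, θ₁=2.405, ω₁=5.862, θ₂=1.300, ω₂=7.032, θ₃=0.647, ω₃=6.447
apply F[27]=+20.000 → step 28: x=-1.233, v=-2.106, θ₁=2.522, ω₁=5.820, θ₂=1.444, ω₂=7.341, θ₃=0.787, ω₃=7.494
apply F[28]=+20.000 → step 29: x=-1.272, v=-1.728, θ₁=2.637, ω₁=5.658, θ₂=1.594, ω₂=7.702, θ₃=0.948, ω₃=8.692
apply F[29]=+20.000 → step 30: x=-1.303, v=-1.355, θ₁=2.747, ω₁=5.317, θ₂=1.752, ω₂=8.111, θ₃=1.135, ω₃=10.054
Max |angle| over trajectory = 2.747 rad; bound = 1.403 → exceeded.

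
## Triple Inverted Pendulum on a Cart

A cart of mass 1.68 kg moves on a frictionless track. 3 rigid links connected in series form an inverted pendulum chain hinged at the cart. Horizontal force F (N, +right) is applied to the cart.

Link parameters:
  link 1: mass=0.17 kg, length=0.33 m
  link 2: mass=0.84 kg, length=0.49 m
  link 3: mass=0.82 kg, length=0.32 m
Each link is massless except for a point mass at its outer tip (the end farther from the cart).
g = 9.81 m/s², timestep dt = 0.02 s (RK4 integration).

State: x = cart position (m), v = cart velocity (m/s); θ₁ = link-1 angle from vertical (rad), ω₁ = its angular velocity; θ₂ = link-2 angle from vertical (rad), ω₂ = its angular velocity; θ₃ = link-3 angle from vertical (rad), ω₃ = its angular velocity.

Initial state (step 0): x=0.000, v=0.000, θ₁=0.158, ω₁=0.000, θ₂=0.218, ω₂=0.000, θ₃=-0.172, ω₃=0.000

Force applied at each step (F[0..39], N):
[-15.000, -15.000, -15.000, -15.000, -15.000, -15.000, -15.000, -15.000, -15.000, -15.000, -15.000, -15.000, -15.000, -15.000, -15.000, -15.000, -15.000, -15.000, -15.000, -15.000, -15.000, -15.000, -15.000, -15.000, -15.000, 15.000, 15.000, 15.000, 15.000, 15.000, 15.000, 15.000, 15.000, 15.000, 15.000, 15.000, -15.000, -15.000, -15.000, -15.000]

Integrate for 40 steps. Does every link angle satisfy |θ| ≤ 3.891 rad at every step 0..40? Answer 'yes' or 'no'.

Answer: no

Derivation:
apply F[0]=-15.000 → step 1: x=-0.002, v=-0.203, θ₁=0.163, ω₁=0.461, θ₂=0.221, ω₂=0.276, θ₃=-0.175, ω₃=-0.322
apply F[1]=-15.000 → step 2: x=-0.008, v=-0.405, θ₁=0.177, ω₁=0.952, θ₂=0.229, ω₂=0.531, θ₃=-0.185, ω₃=-0.637
apply F[2]=-15.000 → step 3: x=-0.018, v=-0.608, θ₁=0.201, ω₁=1.504, θ₂=0.242, ω₂=0.740, θ₃=-0.201, ω₃=-0.935
apply F[3]=-15.000 → step 4: x=-0.032, v=-0.810, θ₁=0.237, ω₁=2.139, θ₂=0.258, ω₂=0.883, θ₃=-0.222, ω₃=-1.199
apply F[4]=-15.000 → step 5: x=-0.051, v=-1.008, θ₁=0.287, ω₁=2.859, θ₂=0.276, ω₂=0.946, θ₃=-0.248, ω₃=-1.402
apply F[5]=-15.000 → step 6: x=-0.073, v=-1.199, θ₁=0.352, ω₁=3.621, θ₂=0.295, ω₂=0.946, θ₃=-0.277, ω₃=-1.509
apply F[6]=-15.000 → step 7: x=-0.098, v=-1.376, θ₁=0.432, ω₁=4.329, θ₂=0.314, ω₂=0.943, θ₃=-0.308, ω₃=-1.495
apply F[7]=-15.000 → step 8: x=-0.128, v=-1.537, θ₁=0.524, ω₁=4.877, θ₂=0.334, ω₂=1.021, θ₃=-0.336, ω₃=-1.368
apply F[8]=-15.000 → step 9: x=-0.160, v=-1.684, θ₁=0.625, ω₁=5.226, θ₂=0.356, ω₂=1.232, θ₃=-0.362, ω₃=-1.165
apply F[9]=-15.000 → step 10: x=-0.195, v=-1.821, θ₁=0.732, ω₁=5.401, θ₂=0.384, ω₂=1.579, θ₃=-0.383, ω₃=-0.923
apply F[10]=-15.000 → step 11: x=-0.233, v=-1.951, θ₁=0.841, ω₁=5.441, θ₂=0.420, ω₂=2.041, θ₃=-0.399, ω₃=-0.663
apply F[11]=-15.000 → step 12: x=-0.273, v=-2.075, θ₁=0.949, ω₁=5.368, θ₂=0.466, ω₂=2.597, θ₃=-0.409, ω₃=-0.387
apply F[12]=-15.000 → step 13: x=-0.316, v=-2.194, θ₁=1.055, ω₁=5.183, θ₂=0.524, ω₂=3.233, θ₃=-0.414, ω₃=-0.090
apply F[13]=-15.000 → step 14: x=-0.361, v=-2.307, θ₁=1.155, ω₁=4.866, θ₂=0.596, ω₂=3.940, θ₃=-0.413, ω₃=0.243
apply F[14]=-15.000 → step 15: x=-0.408, v=-2.413, θ₁=1.248, ω₁=4.390, θ₂=0.682, ω₂=4.715, θ₃=-0.404, ω₃=0.630
apply F[15]=-15.000 → step 16: x=-0.457, v=-2.509, θ₁=1.330, ω₁=3.712, θ₂=0.785, ω₂=5.564, θ₃=-0.387, ω₃=1.104
apply F[16]=-15.000 → step 17: x=-0.508, v=-2.587, θ₁=1.395, ω₁=2.787, θ₂=0.906, ω₂=6.504, θ₃=-0.359, ω₃=1.719
apply F[17]=-15.000 → step 18: x=-0.560, v=-2.634, θ₁=1.439, ω₁=1.580, θ₂=1.046, ω₂=7.555, θ₃=-0.316, ω₃=2.577
apply F[18]=-15.000 → step 19: x=-0.613, v=-2.619, θ₁=1.457, ω₁=0.199, θ₂=1.208, ω₂=8.660, θ₃=-0.253, ω₃=3.867
apply F[19]=-15.000 → step 20: x=-0.665, v=-2.512, θ₁=1.450, ω₁=-0.635, θ₂=1.390, ω₂=9.355, θ₃=-0.158, ω₃=5.767
apply F[20]=-15.000 → step 21: x=-0.713, v=-2.379, θ₁=1.444, ω₁=0.251, θ₂=1.574, ω₂=8.833, θ₃=-0.021, ω₃=7.832
apply F[21]=-15.000 → step 22: x=-0.760, v=-2.327, θ₁=1.468, ω₁=2.279, θ₂=1.737, ω₂=7.426, θ₃=0.152, ω₃=9.358
apply F[22]=-15.000 → step 23: x=-0.807, v=-2.334, θ₁=1.535, ω₁=4.430, θ₂=1.869, ω₂=5.742, θ₃=0.350, ω₃=10.436
apply F[23]=-15.000 → step 24: x=-0.854, v=-2.344, θ₁=1.645, ω₁=6.548, θ₂=1.965, ω₂=3.832, θ₃=0.569, ω₃=11.402
apply F[24]=-15.000 → step 25: x=-0.900, v=-2.290, θ₁=1.799, ω₁=8.832, θ₂=2.020, ω₂=1.551, θ₃=0.808, ω₃=12.642
apply F[25]=+15.000 → step 26: x=-0.942, v=-1.829, θ₁=1.996, ω₁=10.840, θ₂=2.031, ω₂=-0.418, θ₃=1.074, ω₃=14.146
apply F[26]=+15.000 → step 27: x=-0.972, v=-1.162, θ₁=2.219, ω₁=10.912, θ₂=2.013, ω₂=-0.984, θ₃=1.381, ω₃=16.531
apply F[27]=+15.000 → step 28: x=-0.989, v=-0.585, θ₁=2.408, ω₁=7.669, θ₂=2.010, ω₂=1.037, θ₃=1.728, ω₃=18.022
apply F[28]=+15.000 → step 29: x=-0.996, v=-0.159, θ₁=2.521, ω₁=3.599, θ₂=2.060, ω₂=4.090, θ₃=2.094, ω₃=18.347
apply F[29]=+15.000 → step 30: x=-0.995, v=0.270, θ₁=2.548, ω₁=-1.079, θ₂=2.181, ω₂=8.282, θ₃=2.457, ω₃=17.821
apply F[30]=+15.000 → step 31: x=-0.983, v=1.116, θ₁=2.471, ω₁=-5.721, θ₂=2.408, ω₂=14.176, θ₃=2.794, ω₃=15.265
apply F[31]=+15.000 → step 32: x=-0.949, v=2.231, θ₁=2.420, ω₁=1.985, θ₂=2.687, ω₂=12.599, θ₃=3.061, ω₃=11.764
apply F[32]=+15.000 → step 33: x=-0.898, v=2.843, θ₁=2.548, ω₁=10.781, θ₂=2.903, ω₂=8.867, θ₃=3.279, ω₃=10.110
apply F[33]=+15.000 → step 34: x=-0.834, v=3.548, θ₁=2.868, ω₁=22.032, θ₂=3.027, ω₂=3.260, θ₃=3.459, ω₃=7.105
apply F[34]=+15.000 → step 35: x=-0.758, v=3.868, θ₁=3.315, ω₁=18.901, θ₂=3.125, ω₂=8.785, θ₃=3.513, ω₃=-1.415
apply F[35]=+15.000 → step 36: x=-0.685, v=3.411, θ₁=3.559, ω₁=5.461, θ₂=3.398, ω₂=18.001, θ₃=3.449, ω₃=-4.226
apply F[36]=-15.000 → step 37: x=-0.631, v=2.039, θ₁=3.595, ω₁=1.526, θ₂=3.771, ω₂=16.981, θ₃=3.389, ω₃=-1.258
apply F[37]=-15.000 → step 38: x=-0.597, v=1.414, θ₁=3.687, ω₁=7.294, θ₂=4.047, ω₂=11.118, θ₃=3.397, ω₃=1.703
apply F[38]=-15.000 → step 39: x=-0.573, v=0.957, θ₁=3.871, ω₁=10.800, θ₂=4.228, ω₂=7.172, θ₃=3.450, ω₃=3.593
apply F[39]=-15.000 → step 40: x=-0.559, v=0.427, θ₁=4.111, ω₁=12.998, θ₂=4.337, ω₂=3.867, θ₃=3.540, ω₃=5.465
Max |angle| over trajectory = 4.337 rad; bound = 3.891 → exceeded.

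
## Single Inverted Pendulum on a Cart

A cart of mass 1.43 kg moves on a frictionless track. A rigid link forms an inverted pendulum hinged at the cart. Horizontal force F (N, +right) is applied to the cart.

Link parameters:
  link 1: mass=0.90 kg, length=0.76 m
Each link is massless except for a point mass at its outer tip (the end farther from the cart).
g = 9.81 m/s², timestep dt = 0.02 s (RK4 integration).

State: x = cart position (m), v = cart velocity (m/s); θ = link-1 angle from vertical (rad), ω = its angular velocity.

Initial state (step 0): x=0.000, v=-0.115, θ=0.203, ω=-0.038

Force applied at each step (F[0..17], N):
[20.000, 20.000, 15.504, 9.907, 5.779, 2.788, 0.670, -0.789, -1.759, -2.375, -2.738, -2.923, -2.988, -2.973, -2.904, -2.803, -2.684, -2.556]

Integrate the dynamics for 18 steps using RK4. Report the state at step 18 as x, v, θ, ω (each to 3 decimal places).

Answer: x=0.198, v=0.350, θ=-0.015, ω=-0.242

Derivation:
apply F[0]=+20.000 → step 1: x=0.000, v=0.134, θ=0.200, ω=-0.308
apply F[1]=+20.000 → step 2: x=0.005, v=0.385, θ=0.191, ω=-0.581
apply F[2]=+15.504 → step 3: x=0.015, v=0.576, θ=0.177, ω=-0.781
apply F[3]=+9.907 → step 4: x=0.028, v=0.693, θ=0.160, ω=-0.890
apply F[4]=+5.779 → step 5: x=0.042, v=0.756, θ=0.142, ω=-0.932
apply F[5]=+2.788 → step 6: x=0.058, v=0.780, θ=0.124, ω=-0.929
apply F[6]=+0.670 → step 7: x=0.073, v=0.776, θ=0.105, ω=-0.895
apply F[7]=-0.789 → step 8: x=0.088, v=0.754, θ=0.088, ω=-0.841
apply F[8]=-1.759 → step 9: x=0.103, v=0.720, θ=0.072, ω=-0.776
apply F[9]=-2.375 → step 10: x=0.117, v=0.679, θ=0.057, ω=-0.706
apply F[10]=-2.738 → step 11: x=0.130, v=0.635, θ=0.044, ω=-0.635
apply F[11]=-2.923 → step 12: x=0.143, v=0.590, θ=0.032, ω=-0.566
apply F[12]=-2.988 → step 13: x=0.154, v=0.545, θ=0.021, ω=-0.500
apply F[13]=-2.973 → step 14: x=0.164, v=0.501, θ=0.012, ω=-0.438
apply F[14]=-2.904 → step 15: x=0.174, v=0.460, θ=0.003, ω=-0.382
apply F[15]=-2.803 → step 16: x=0.183, v=0.421, θ=-0.004, ω=-0.330
apply F[16]=-2.684 → step 17: x=0.191, v=0.384, θ=-0.010, ω=-0.284
apply F[17]=-2.556 → step 18: x=0.198, v=0.350, θ=-0.015, ω=-0.242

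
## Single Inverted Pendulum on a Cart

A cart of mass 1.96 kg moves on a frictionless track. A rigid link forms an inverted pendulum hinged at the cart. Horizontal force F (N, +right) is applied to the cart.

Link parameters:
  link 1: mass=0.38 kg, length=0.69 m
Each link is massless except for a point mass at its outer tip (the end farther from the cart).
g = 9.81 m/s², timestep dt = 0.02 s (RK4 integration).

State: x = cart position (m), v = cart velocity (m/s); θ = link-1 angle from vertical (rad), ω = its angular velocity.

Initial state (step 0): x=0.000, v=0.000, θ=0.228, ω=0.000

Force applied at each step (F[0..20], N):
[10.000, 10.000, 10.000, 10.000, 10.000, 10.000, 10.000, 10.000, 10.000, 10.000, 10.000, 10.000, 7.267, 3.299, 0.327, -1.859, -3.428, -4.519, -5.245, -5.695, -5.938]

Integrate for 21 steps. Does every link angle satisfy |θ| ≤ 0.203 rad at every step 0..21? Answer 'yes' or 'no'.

Answer: no

Derivation:
apply F[0]=+10.000 → step 1: x=0.001, v=0.093, θ=0.227, ω=-0.067
apply F[1]=+10.000 → step 2: x=0.004, v=0.186, θ=0.225, ω=-0.134
apply F[2]=+10.000 → step 3: x=0.008, v=0.279, θ=0.222, ω=-0.202
apply F[3]=+10.000 → step 4: x=0.015, v=0.372, θ=0.217, ω=-0.272
apply F[4]=+10.000 → step 5: x=0.023, v=0.465, θ=0.211, ω=-0.344
apply F[5]=+10.000 → step 6: x=0.033, v=0.559, θ=0.203, ω=-0.418
apply F[6]=+10.000 → step 7: x=0.046, v=0.653, θ=0.194, ω=-0.495
apply F[7]=+10.000 → step 8: x=0.060, v=0.747, θ=0.184, ω=-0.577
apply F[8]=+10.000 → step 9: x=0.075, v=0.842, θ=0.171, ω=-0.662
apply F[9]=+10.000 → step 10: x=0.093, v=0.938, θ=0.157, ω=-0.752
apply F[10]=+10.000 → step 11: x=0.113, v=1.034, θ=0.141, ω=-0.848
apply F[11]=+10.000 → step 12: x=0.135, v=1.131, θ=0.123, ω=-0.950
apply F[12]=+7.267 → step 13: x=0.158, v=1.201, θ=0.103, ω=-1.018
apply F[13]=+3.299 → step 14: x=0.182, v=1.232, θ=0.083, ω=-1.036
apply F[14]=+0.327 → step 15: x=0.207, v=1.232, θ=0.062, ω=-1.016
apply F[15]=-1.859 → step 16: x=0.231, v=1.212, θ=0.043, ω=-0.971
apply F[16]=-3.428 → step 17: x=0.255, v=1.175, θ=0.024, ω=-0.909
apply F[17]=-4.519 → step 18: x=0.278, v=1.129, θ=0.006, ω=-0.837
apply F[18]=-5.245 → step 19: x=0.300, v=1.075, θ=-0.010, ω=-0.760
apply F[19]=-5.695 → step 20: x=0.321, v=1.018, θ=-0.024, ω=-0.682
apply F[20]=-5.938 → step 21: x=0.341, v=0.958, θ=-0.037, ω=-0.605
Max |angle| over trajectory = 0.228 rad; bound = 0.203 → exceeded.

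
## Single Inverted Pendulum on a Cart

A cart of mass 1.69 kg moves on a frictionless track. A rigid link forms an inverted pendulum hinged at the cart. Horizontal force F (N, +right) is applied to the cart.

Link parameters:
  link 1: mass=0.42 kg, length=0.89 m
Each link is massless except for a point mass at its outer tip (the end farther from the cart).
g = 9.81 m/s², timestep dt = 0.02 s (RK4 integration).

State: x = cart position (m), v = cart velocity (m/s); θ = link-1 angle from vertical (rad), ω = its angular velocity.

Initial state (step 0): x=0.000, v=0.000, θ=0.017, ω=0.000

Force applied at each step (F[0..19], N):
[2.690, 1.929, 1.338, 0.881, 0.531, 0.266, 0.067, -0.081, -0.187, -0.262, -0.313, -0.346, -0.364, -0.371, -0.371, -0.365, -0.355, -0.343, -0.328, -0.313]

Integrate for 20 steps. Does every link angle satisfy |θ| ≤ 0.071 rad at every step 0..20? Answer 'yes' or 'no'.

Answer: yes

Derivation:
apply F[0]=+2.690 → step 1: x=0.000, v=0.031, θ=0.017, ω=-0.031
apply F[1]=+1.929 → step 2: x=0.001, v=0.053, θ=0.016, ω=-0.052
apply F[2]=+1.338 → step 3: x=0.002, v=0.068, θ=0.015, ω=-0.066
apply F[3]=+0.881 → step 4: x=0.004, v=0.078, θ=0.013, ω=-0.074
apply F[4]=+0.531 → step 5: x=0.005, v=0.084, θ=0.012, ω=-0.077
apply F[5]=+0.266 → step 6: x=0.007, v=0.086, θ=0.010, ω=-0.078
apply F[6]=+0.067 → step 7: x=0.009, v=0.086, θ=0.009, ω=-0.076
apply F[7]=-0.081 → step 8: x=0.011, v=0.085, θ=0.007, ω=-0.073
apply F[8]=-0.187 → step 9: x=0.012, v=0.083, θ=0.006, ω=-0.069
apply F[9]=-0.262 → step 10: x=0.014, v=0.079, θ=0.004, ω=-0.064
apply F[10]=-0.313 → step 11: x=0.015, v=0.075, θ=0.003, ω=-0.058
apply F[11]=-0.346 → step 12: x=0.017, v=0.071, θ=0.002, ω=-0.053
apply F[12]=-0.364 → step 13: x=0.018, v=0.067, θ=0.001, ω=-0.048
apply F[13]=-0.371 → step 14: x=0.020, v=0.062, θ=0.000, ω=-0.043
apply F[14]=-0.371 → step 15: x=0.021, v=0.058, θ=-0.001, ω=-0.038
apply F[15]=-0.365 → step 16: x=0.022, v=0.054, θ=-0.001, ω=-0.033
apply F[16]=-0.355 → step 17: x=0.023, v=0.050, θ=-0.002, ω=-0.029
apply F[17]=-0.343 → step 18: x=0.024, v=0.046, θ=-0.002, ω=-0.025
apply F[18]=-0.328 → step 19: x=0.025, v=0.042, θ=-0.003, ω=-0.021
apply F[19]=-0.313 → step 20: x=0.026, v=0.038, θ=-0.003, ω=-0.018
Max |angle| over trajectory = 0.017 rad; bound = 0.071 → within bound.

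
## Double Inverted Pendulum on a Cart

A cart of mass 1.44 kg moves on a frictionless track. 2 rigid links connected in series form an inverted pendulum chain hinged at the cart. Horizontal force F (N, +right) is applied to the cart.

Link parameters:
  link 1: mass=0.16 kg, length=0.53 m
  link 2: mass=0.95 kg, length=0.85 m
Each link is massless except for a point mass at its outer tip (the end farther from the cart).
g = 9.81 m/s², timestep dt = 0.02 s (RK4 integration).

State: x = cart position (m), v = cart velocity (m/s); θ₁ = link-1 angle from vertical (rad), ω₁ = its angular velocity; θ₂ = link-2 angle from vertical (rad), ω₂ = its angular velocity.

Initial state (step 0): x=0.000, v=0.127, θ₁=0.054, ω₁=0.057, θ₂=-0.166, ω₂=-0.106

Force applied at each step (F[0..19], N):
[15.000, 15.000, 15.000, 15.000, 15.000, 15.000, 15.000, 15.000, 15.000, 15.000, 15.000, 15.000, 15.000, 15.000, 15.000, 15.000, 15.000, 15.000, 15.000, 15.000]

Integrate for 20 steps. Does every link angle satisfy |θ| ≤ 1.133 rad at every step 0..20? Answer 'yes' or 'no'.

Answer: yes

Derivation:
apply F[0]=+15.000 → step 1: x=0.005, v=0.329, θ₁=0.055, ω₁=0.082, θ₂=-0.171, ω₂=-0.394
apply F[1]=+15.000 → step 2: x=0.013, v=0.530, θ₁=0.057, ω₁=0.109, θ₂=-0.182, ω₂=-0.684
apply F[2]=+15.000 → step 3: x=0.026, v=0.732, θ₁=0.060, ω₁=0.133, θ₂=-0.198, ω₂=-0.975
apply F[3]=+15.000 → step 4: x=0.042, v=0.934, θ₁=0.063, ω₁=0.151, θ₂=-0.221, ω₂=-1.266
apply F[4]=+15.000 → step 5: x=0.063, v=1.136, θ₁=0.066, ω₁=0.154, θ₂=-0.249, ω₂=-1.553
apply F[5]=+15.000 → step 6: x=0.088, v=1.339, θ₁=0.069, ω₁=0.130, θ₂=-0.283, ω₂=-1.830
apply F[6]=+15.000 → step 7: x=0.117, v=1.543, θ₁=0.071, ω₁=0.068, θ₂=-0.322, ω₂=-2.091
apply F[7]=+15.000 → step 8: x=0.150, v=1.747, θ₁=0.071, ω₁=-0.040, θ₂=-0.366, ω₂=-2.334
apply F[8]=+15.000 → step 9: x=0.187, v=1.952, θ₁=0.069, ω₁=-0.202, θ₂=-0.415, ω₂=-2.554
apply F[9]=+15.000 → step 10: x=0.228, v=2.158, θ₁=0.062, ω₁=-0.424, θ₂=-0.468, ω₂=-2.750
apply F[10]=+15.000 → step 11: x=0.273, v=2.365, θ₁=0.051, ω₁=-0.710, θ₂=-0.525, ω₂=-2.920
apply F[11]=+15.000 → step 12: x=0.322, v=2.572, θ₁=0.034, ω₁=-1.062, θ₂=-0.585, ω₂=-3.062
apply F[12]=+15.000 → step 13: x=0.376, v=2.780, θ₁=0.008, ω₁=-1.485, θ₂=-0.647, ω₂=-3.171
apply F[13]=+15.000 → step 14: x=0.434, v=2.988, θ₁=-0.026, ω₁=-1.982, θ₂=-0.712, ω₂=-3.241
apply F[14]=+15.000 → step 15: x=0.495, v=3.197, θ₁=-0.071, ω₁=-2.558, θ₂=-0.777, ω₂=-3.261
apply F[15]=+15.000 → step 16: x=0.561, v=3.404, θ₁=-0.129, ω₁=-3.220, θ₂=-0.842, ω₂=-3.216
apply F[16]=+15.000 → step 17: x=0.632, v=3.610, θ₁=-0.201, ω₁=-3.977, θ₂=-0.905, ω₂=-3.084
apply F[17]=+15.000 → step 18: x=0.706, v=3.809, θ₁=-0.289, ω₁=-4.849, θ₂=-0.964, ω₂=-2.836
apply F[18]=+15.000 → step 19: x=0.784, v=3.996, θ₁=-0.396, ω₁=-5.868, θ₂=-1.017, ω₂=-2.427
apply F[19]=+15.000 → step 20: x=0.865, v=4.155, θ₁=-0.525, ω₁=-7.099, θ₂=-1.060, ω₂=-1.794
Max |angle| over trajectory = 1.060 rad; bound = 1.133 → within bound.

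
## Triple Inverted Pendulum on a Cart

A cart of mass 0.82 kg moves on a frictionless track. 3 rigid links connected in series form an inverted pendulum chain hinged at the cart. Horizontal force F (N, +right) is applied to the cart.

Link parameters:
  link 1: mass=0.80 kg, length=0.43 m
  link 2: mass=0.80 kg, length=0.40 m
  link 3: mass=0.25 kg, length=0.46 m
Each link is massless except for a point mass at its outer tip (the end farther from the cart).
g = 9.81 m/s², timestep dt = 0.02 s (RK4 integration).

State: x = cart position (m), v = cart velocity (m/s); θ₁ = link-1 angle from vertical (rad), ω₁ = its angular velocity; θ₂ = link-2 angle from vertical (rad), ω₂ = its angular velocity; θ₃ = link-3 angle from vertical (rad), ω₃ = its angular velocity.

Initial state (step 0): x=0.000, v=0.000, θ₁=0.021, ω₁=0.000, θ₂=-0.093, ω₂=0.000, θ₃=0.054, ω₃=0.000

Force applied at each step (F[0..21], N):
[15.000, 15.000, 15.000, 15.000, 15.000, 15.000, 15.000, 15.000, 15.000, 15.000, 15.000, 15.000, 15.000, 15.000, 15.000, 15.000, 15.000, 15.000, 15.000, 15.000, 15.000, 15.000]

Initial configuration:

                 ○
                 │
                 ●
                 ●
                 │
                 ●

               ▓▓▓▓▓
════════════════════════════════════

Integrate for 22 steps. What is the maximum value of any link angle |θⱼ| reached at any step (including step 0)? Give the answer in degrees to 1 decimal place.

apply F[0]=+15.000 → step 1: x=0.004, v=0.358, θ₁=0.013, ω₁=-0.756, θ₂=-0.095, ω₂=-0.150, θ₃=0.055, ω₃=0.082
apply F[1]=+15.000 → step 2: x=0.014, v=0.722, θ₁=-0.009, ω₁=-1.547, θ₂=-0.099, ω₂=-0.276, θ₃=0.057, ω₃=0.160
apply F[2]=+15.000 → step 3: x=0.033, v=1.097, θ₁=-0.049, ω₁=-2.397, θ₂=-0.105, ω₂=-0.359, θ₃=0.061, ω₃=0.228
apply F[3]=+15.000 → step 4: x=0.058, v=1.478, θ₁=-0.106, ω₁=-3.306, θ₂=-0.113, ω₂=-0.391, θ₃=0.066, ω₃=0.274
apply F[4]=+15.000 → step 5: x=0.092, v=1.849, θ₁=-0.181, ω₁=-4.223, θ₂=-0.121, ω₂=-0.394, θ₃=0.072, ω₃=0.283
apply F[5]=+15.000 → step 6: x=0.132, v=2.179, θ₁=-0.274, ω₁=-5.051, θ₂=-0.129, ω₂=-0.426, θ₃=0.077, ω₃=0.244
apply F[6]=+15.000 → step 7: x=0.178, v=2.441, θ₁=-0.382, ω₁=-5.693, θ₂=-0.138, ω₂=-0.563, θ₃=0.081, ω₃=0.161
apply F[7]=+15.000 → step 8: x=0.229, v=2.630, θ₁=-0.500, ω₁=-6.127, θ₂=-0.152, ω₂=-0.844, θ₃=0.083, ω₃=0.047
apply F[8]=+15.000 → step 9: x=0.283, v=2.754, θ₁=-0.626, ω₁=-6.393, θ₂=-0.173, ω₂=-1.263, θ₃=0.083, ω₃=-0.083
apply F[9]=+15.000 → step 10: x=0.339, v=2.829, θ₁=-0.755, ω₁=-6.548, θ₂=-0.204, ω₂=-1.790, θ₃=0.080, ω₃=-0.222
apply F[10]=+15.000 → step 11: x=0.396, v=2.866, θ₁=-0.887, ω₁=-6.637, θ₂=-0.245, ω₂=-2.398, θ₃=0.074, ω₃=-0.372
apply F[11]=+15.000 → step 12: x=0.453, v=2.873, θ₁=-1.021, ω₁=-6.681, θ₂=-0.300, ω₂=-3.066, θ₃=0.065, ω₃=-0.539
apply F[12]=+15.000 → step 13: x=0.511, v=2.854, θ₁=-1.154, ω₁=-6.692, θ₂=-0.368, ω₂=-3.781, θ₃=0.052, ω₃=-0.733
apply F[13]=+15.000 → step 14: x=0.567, v=2.811, θ₁=-1.288, ω₁=-6.669, θ₂=-0.451, ω₂=-4.532, θ₃=0.035, ω₃=-0.969
apply F[14]=+15.000 → step 15: x=0.623, v=2.746, θ₁=-1.421, ω₁=-6.608, θ₂=-0.550, ω₂=-5.311, θ₃=0.013, ω₃=-1.263
apply F[15]=+15.000 → step 16: x=0.677, v=2.662, θ₁=-1.552, ω₁=-6.501, θ₂=-0.664, ω₂=-6.113, θ₃=-0.016, ω₃=-1.640
apply F[16]=+15.000 → step 17: x=0.729, v=2.559, θ₁=-1.681, ω₁=-6.336, θ₂=-0.794, ω₂=-6.933, θ₃=-0.053, ω₃=-2.127
apply F[17]=+15.000 → step 18: x=0.779, v=2.437, θ₁=-1.805, ω₁=-6.107, θ₂=-0.941, ω₂=-7.765, θ₃=-0.102, ω₃=-2.756
apply F[18]=+15.000 → step 19: x=0.827, v=2.295, θ₁=-1.924, ω₁=-5.809, θ₂=-1.105, ω₂=-8.600, θ₃=-0.164, ω₃=-3.565
apply F[19]=+15.000 → step 20: x=0.871, v=2.127, θ₁=-2.037, ω₁=-5.452, θ₂=-1.285, ω₂=-9.428, θ₃=-0.246, ω₃=-4.595
apply F[20]=+15.000 → step 21: x=0.912, v=1.924, θ₁=-2.142, ω₁=-5.066, θ₂=-1.482, ω₂=-10.221, θ₃=-0.350, ω₃=-5.890
apply F[21]=+15.000 → step 22: x=0.948, v=1.675, θ₁=-2.240, ω₁=-4.718, θ₂=-1.694, ω₂=-10.926, θ₃=-0.483, ω₃=-7.495
Max |angle| over trajectory = 2.240 rad = 128.3°.

Answer: 128.3°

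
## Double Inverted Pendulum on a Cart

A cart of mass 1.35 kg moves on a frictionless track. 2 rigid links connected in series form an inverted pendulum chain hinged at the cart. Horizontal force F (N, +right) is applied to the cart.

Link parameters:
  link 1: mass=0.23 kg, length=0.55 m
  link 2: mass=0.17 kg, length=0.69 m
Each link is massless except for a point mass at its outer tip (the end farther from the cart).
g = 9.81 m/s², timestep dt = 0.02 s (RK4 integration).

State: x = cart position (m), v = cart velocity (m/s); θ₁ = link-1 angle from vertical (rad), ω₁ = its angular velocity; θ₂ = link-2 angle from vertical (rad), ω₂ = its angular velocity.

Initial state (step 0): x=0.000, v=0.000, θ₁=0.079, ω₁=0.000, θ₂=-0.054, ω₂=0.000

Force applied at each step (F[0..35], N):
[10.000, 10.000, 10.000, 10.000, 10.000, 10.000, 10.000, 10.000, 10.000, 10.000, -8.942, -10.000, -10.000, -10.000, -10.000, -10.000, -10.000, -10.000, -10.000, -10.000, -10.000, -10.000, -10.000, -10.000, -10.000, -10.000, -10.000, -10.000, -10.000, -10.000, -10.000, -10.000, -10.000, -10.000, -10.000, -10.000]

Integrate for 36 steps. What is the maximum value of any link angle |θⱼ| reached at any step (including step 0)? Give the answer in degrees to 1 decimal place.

apply F[0]=+10.000 → step 1: x=0.001, v=0.143, θ₁=0.077, ω₁=-0.196, θ₂=-0.055, ω₂=-0.068
apply F[1]=+10.000 → step 2: x=0.006, v=0.287, θ₁=0.071, ω₁=-0.395, θ₂=-0.057, ω₂=-0.134
apply F[2]=+10.000 → step 3: x=0.013, v=0.431, θ₁=0.061, ω₁=-0.600, θ₂=-0.060, ω₂=-0.197
apply F[3]=+10.000 → step 4: x=0.023, v=0.576, θ₁=0.047, ω₁=-0.813, θ₂=-0.065, ω₂=-0.255
apply F[4]=+10.000 → step 5: x=0.036, v=0.722, θ₁=0.029, ω₁=-1.038, θ₂=-0.070, ω₂=-0.305
apply F[5]=+10.000 → step 6: x=0.052, v=0.869, θ₁=0.005, ω₁=-1.277, θ₂=-0.077, ω₂=-0.347
apply F[6]=+10.000 → step 7: x=0.071, v=1.018, θ₁=-0.023, ω₁=-1.534, θ₂=-0.084, ω₂=-0.378
apply F[7]=+10.000 → step 8: x=0.093, v=1.168, θ₁=-0.056, ω₁=-1.810, θ₂=-0.092, ω₂=-0.398
apply F[8]=+10.000 → step 9: x=0.117, v=1.319, θ₁=-0.095, ω₁=-2.107, θ₂=-0.100, ω₂=-0.405
apply F[9]=+10.000 → step 10: x=0.145, v=1.472, θ₁=-0.140, ω₁=-2.426, θ₂=-0.108, ω₂=-0.401
apply F[10]=-8.942 → step 11: x=0.174, v=1.346, θ₁=-0.187, ω₁=-2.270, θ₂=-0.116, ω₂=-0.381
apply F[11]=-10.000 → step 12: x=0.199, v=1.209, θ₁=-0.231, ω₁=-2.119, θ₂=-0.123, ω₂=-0.343
apply F[12]=-10.000 → step 13: x=0.222, v=1.073, θ₁=-0.272, ω₁=-1.999, θ₂=-0.129, ω₂=-0.288
apply F[13]=-10.000 → step 14: x=0.242, v=0.941, θ₁=-0.311, ω₁=-1.908, θ₂=-0.134, ω₂=-0.216
apply F[14]=-10.000 → step 15: x=0.260, v=0.810, θ₁=-0.349, ω₁=-1.846, θ₂=-0.138, ω₂=-0.126
apply F[15]=-10.000 → step 16: x=0.274, v=0.682, θ₁=-0.385, ω₁=-1.811, θ₂=-0.139, ω₂=-0.020
apply F[16]=-10.000 → step 17: x=0.287, v=0.555, θ₁=-0.421, ω₁=-1.802, θ₂=-0.139, ω₂=0.101
apply F[17]=-10.000 → step 18: x=0.297, v=0.430, θ₁=-0.458, ω₁=-1.818, θ₂=-0.135, ω₂=0.238
apply F[18]=-10.000 → step 19: x=0.304, v=0.306, θ₁=-0.494, ω₁=-1.857, θ₂=-0.129, ω₂=0.390
apply F[19]=-10.000 → step 20: x=0.309, v=0.183, θ₁=-0.532, ω₁=-1.917, θ₂=-0.119, ω₂=0.555
apply F[20]=-10.000 → step 21: x=0.311, v=0.060, θ₁=-0.571, ω₁=-1.998, θ₂=-0.107, ω₂=0.731
apply F[21]=-10.000 → step 22: x=0.311, v=-0.062, θ₁=-0.612, ω₁=-2.096, θ₂=-0.090, ω₂=0.917
apply F[22]=-10.000 → step 23: x=0.309, v=-0.185, θ₁=-0.655, ω₁=-2.208, θ₂=-0.070, ω₂=1.109
apply F[23]=-10.000 → step 24: x=0.304, v=-0.308, θ₁=-0.701, ω₁=-2.333, θ₂=-0.046, ω₂=1.304
apply F[24]=-10.000 → step 25: x=0.297, v=-0.433, θ₁=-0.748, ω₁=-2.466, θ₂=-0.018, ω₂=1.498
apply F[25]=-10.000 → step 26: x=0.287, v=-0.558, θ₁=-0.799, ω₁=-2.605, θ₂=0.014, ω₂=1.688
apply F[26]=-10.000 → step 27: x=0.274, v=-0.686, θ₁=-0.853, ω₁=-2.748, θ₂=0.050, ω₂=1.869
apply F[27]=-10.000 → step 28: x=0.259, v=-0.815, θ₁=-0.909, ω₁=-2.894, θ₂=0.089, ω₂=2.040
apply F[28]=-10.000 → step 29: x=0.242, v=-0.946, θ₁=-0.968, ω₁=-3.041, θ₂=0.131, ω₂=2.197
apply F[29]=-10.000 → step 30: x=0.221, v=-1.079, θ₁=-1.031, ω₁=-3.190, θ₂=0.177, ω₂=2.337
apply F[30]=-10.000 → step 31: x=0.198, v=-1.214, θ₁=-1.096, ω₁=-3.344, θ₂=0.225, ω₂=2.460
apply F[31]=-10.000 → step 32: x=0.173, v=-1.351, θ₁=-1.165, ω₁=-3.505, θ₂=0.275, ω₂=2.564
apply F[32]=-10.000 → step 33: x=0.144, v=-1.490, θ₁=-1.236, ω₁=-3.677, θ₂=0.327, ω₂=2.645
apply F[33]=-10.000 → step 34: x=0.113, v=-1.632, θ₁=-1.312, ω₁=-3.865, θ₂=0.380, ω₂=2.702
apply F[34]=-10.000 → step 35: x=0.079, v=-1.777, θ₁=-1.391, ω₁=-4.076, θ₂=0.435, ω₂=2.729
apply F[35]=-10.000 → step 36: x=0.042, v=-1.926, θ₁=-1.475, ω₁=-4.318, θ₂=0.489, ω₂=2.722
Max |angle| over trajectory = 1.475 rad = 84.5°.

Answer: 84.5°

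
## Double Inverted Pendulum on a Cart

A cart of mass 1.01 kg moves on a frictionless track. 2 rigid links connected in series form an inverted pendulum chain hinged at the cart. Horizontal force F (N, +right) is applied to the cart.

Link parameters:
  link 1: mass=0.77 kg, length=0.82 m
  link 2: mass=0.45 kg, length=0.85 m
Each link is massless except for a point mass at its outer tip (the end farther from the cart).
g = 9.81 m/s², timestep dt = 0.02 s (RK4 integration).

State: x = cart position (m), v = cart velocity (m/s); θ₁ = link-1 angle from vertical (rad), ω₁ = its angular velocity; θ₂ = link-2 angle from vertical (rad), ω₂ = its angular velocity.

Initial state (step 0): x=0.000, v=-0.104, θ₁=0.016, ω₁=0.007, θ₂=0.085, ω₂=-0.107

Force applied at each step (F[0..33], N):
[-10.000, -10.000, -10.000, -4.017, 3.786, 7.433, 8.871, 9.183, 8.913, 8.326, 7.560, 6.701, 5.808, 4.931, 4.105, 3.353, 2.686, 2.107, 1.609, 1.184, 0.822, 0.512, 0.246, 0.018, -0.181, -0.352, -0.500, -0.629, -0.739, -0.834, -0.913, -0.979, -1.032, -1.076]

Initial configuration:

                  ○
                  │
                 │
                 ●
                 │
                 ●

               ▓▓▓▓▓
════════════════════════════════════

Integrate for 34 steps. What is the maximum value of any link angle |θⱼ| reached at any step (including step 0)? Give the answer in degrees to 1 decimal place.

apply F[0]=-10.000 → step 1: x=-0.004, v=-0.306, θ₁=0.019, ω₁=0.248, θ₂=0.083, ω₂=-0.083
apply F[1]=-10.000 → step 2: x=-0.012, v=-0.509, θ₁=0.026, ω₁=0.493, θ₂=0.082, ω₂=-0.062
apply F[2]=-10.000 → step 3: x=-0.024, v=-0.714, θ₁=0.038, ω₁=0.744, θ₂=0.081, ω₂=-0.045
apply F[3]=-4.017 → step 4: x=-0.040, v=-0.804, θ₁=0.054, ω₁=0.860, θ₂=0.080, ω₂=-0.033
apply F[4]=+3.786 → step 5: x=-0.055, v=-0.743, θ₁=0.071, ω₁=0.798, θ₂=0.079, ω₂=-0.027
apply F[5]=+7.433 → step 6: x=-0.069, v=-0.614, θ₁=0.085, ω₁=0.661, θ₂=0.079, ω₂=-0.027
apply F[6]=+8.871 → step 7: x=-0.079, v=-0.461, θ₁=0.097, ω₁=0.499, θ₂=0.078, ω₂=-0.032
apply F[7]=+9.183 → step 8: x=-0.087, v=-0.305, θ₁=0.105, ω₁=0.337, θ₂=0.077, ω₂=-0.041
apply F[8]=+8.913 → step 9: x=-0.092, v=-0.156, θ₁=0.111, ω₁=0.186, θ₂=0.076, ω₂=-0.054
apply F[9]=+8.326 → step 10: x=-0.093, v=-0.019, θ₁=0.113, ω₁=0.053, θ₂=0.075, ω₂=-0.068
apply F[10]=+7.560 → step 11: x=-0.093, v=0.102, θ₁=0.113, ω₁=-0.061, θ₂=0.074, ω₂=-0.083
apply F[11]=+6.701 → step 12: x=-0.089, v=0.207, θ₁=0.111, ω₁=-0.156, θ₂=0.072, ω₂=-0.098
apply F[12]=+5.808 → step 13: x=-0.084, v=0.295, θ₁=0.107, ω₁=-0.231, θ₂=0.070, ω₂=-0.112
apply F[13]=+4.931 → step 14: x=-0.078, v=0.368, θ₁=0.102, ω₁=-0.289, θ₂=0.067, ω₂=-0.126
apply F[14]=+4.105 → step 15: x=-0.070, v=0.425, θ₁=0.095, ω₁=-0.331, θ₂=0.065, ω₂=-0.138
apply F[15]=+3.353 → step 16: x=-0.061, v=0.470, θ₁=0.089, ω₁=-0.359, θ₂=0.062, ω₂=-0.148
apply F[16]=+2.686 → step 17: x=-0.051, v=0.503, θ₁=0.081, ω₁=-0.375, θ₂=0.059, ω₂=-0.157
apply F[17]=+2.107 → step 18: x=-0.041, v=0.526, θ₁=0.074, ω₁=-0.382, θ₂=0.056, ω₂=-0.165
apply F[18]=+1.609 → step 19: x=-0.030, v=0.542, θ₁=0.066, ω₁=-0.382, θ₂=0.052, ω₂=-0.170
apply F[19]=+1.184 → step 20: x=-0.019, v=0.551, θ₁=0.058, ω₁=-0.377, θ₂=0.049, ω₂=-0.175
apply F[20]=+0.822 → step 21: x=-0.008, v=0.554, θ₁=0.051, ω₁=-0.367, θ₂=0.045, ω₂=-0.177
apply F[21]=+0.512 → step 22: x=0.003, v=0.553, θ₁=0.044, ω₁=-0.354, θ₂=0.042, ω₂=-0.179
apply F[22]=+0.246 → step 23: x=0.014, v=0.549, θ₁=0.037, ω₁=-0.339, θ₂=0.038, ω₂=-0.179
apply F[23]=+0.018 → step 24: x=0.025, v=0.541, θ₁=0.030, ω₁=-0.322, θ₂=0.035, ω₂=-0.178
apply F[24]=-0.181 → step 25: x=0.035, v=0.531, θ₁=0.024, ω₁=-0.304, θ₂=0.031, ω₂=-0.176
apply F[25]=-0.352 → step 26: x=0.046, v=0.519, θ₁=0.018, ω₁=-0.285, θ₂=0.028, ω₂=-0.173
apply F[26]=-0.500 → step 27: x=0.056, v=0.506, θ₁=0.013, ω₁=-0.267, θ₂=0.024, ω₂=-0.169
apply F[27]=-0.629 → step 28: x=0.066, v=0.491, θ₁=0.008, ω₁=-0.248, θ₂=0.021, ω₂=-0.164
apply F[28]=-0.739 → step 29: x=0.076, v=0.475, θ₁=0.003, ω₁=-0.229, θ₂=0.018, ω₂=-0.159
apply F[29]=-0.834 → step 30: x=0.085, v=0.458, θ₁=-0.002, ω₁=-0.211, θ₂=0.014, ω₂=-0.154
apply F[30]=-0.913 → step 31: x=0.094, v=0.441, θ₁=-0.006, ω₁=-0.193, θ₂=0.011, ω₂=-0.148
apply F[31]=-0.979 → step 32: x=0.103, v=0.424, θ₁=-0.009, ω₁=-0.176, θ₂=0.009, ω₂=-0.141
apply F[32]=-1.032 → step 33: x=0.111, v=0.406, θ₁=-0.013, ω₁=-0.160, θ₂=0.006, ω₂=-0.135
apply F[33]=-1.076 → step 34: x=0.119, v=0.388, θ₁=-0.016, ω₁=-0.144, θ₂=0.003, ω₂=-0.128
Max |angle| over trajectory = 0.113 rad = 6.5°.

Answer: 6.5°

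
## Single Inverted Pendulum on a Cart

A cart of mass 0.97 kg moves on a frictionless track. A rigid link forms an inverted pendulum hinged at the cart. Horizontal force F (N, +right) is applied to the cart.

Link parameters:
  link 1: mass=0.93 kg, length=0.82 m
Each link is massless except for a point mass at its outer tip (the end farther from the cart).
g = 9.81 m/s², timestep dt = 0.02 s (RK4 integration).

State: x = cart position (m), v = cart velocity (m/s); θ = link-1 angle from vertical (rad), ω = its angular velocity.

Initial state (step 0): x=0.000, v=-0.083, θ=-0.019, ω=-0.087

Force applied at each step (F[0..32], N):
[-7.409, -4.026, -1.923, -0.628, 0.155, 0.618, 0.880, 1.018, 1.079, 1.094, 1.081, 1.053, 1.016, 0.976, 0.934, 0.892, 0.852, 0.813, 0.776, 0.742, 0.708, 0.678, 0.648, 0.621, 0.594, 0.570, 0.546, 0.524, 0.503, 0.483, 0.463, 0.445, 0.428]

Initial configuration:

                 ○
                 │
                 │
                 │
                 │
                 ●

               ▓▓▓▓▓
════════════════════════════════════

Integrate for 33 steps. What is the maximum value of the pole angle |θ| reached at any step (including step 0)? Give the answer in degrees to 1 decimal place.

Answer: 1.5°

Derivation:
apply F[0]=-7.409 → step 1: x=-0.003, v=-0.232, θ=-0.019, ω=0.090
apply F[1]=-4.026 → step 2: x=-0.009, v=-0.312, θ=-0.016, ω=0.183
apply F[2]=-1.923 → step 3: x=-0.015, v=-0.349, θ=-0.012, ω=0.225
apply F[3]=-0.628 → step 4: x=-0.022, v=-0.360, θ=-0.008, ω=0.236
apply F[4]=+0.155 → step 5: x=-0.029, v=-0.356, θ=-0.003, ω=0.230
apply F[5]=+0.618 → step 6: x=-0.036, v=-0.343, θ=0.002, ω=0.214
apply F[6]=+0.880 → step 7: x=-0.043, v=-0.325, θ=0.006, ω=0.193
apply F[7]=+1.018 → step 8: x=-0.049, v=-0.306, θ=0.009, ω=0.171
apply F[8]=+1.079 → step 9: x=-0.055, v=-0.285, θ=0.012, ω=0.149
apply F[9]=+1.094 → step 10: x=-0.061, v=-0.266, θ=0.015, ω=0.128
apply F[10]=+1.081 → step 11: x=-0.066, v=-0.246, θ=0.018, ω=0.109
apply F[11]=+1.053 → step 12: x=-0.071, v=-0.228, θ=0.020, ω=0.091
apply F[12]=+1.016 → step 13: x=-0.075, v=-0.211, θ=0.021, ω=0.075
apply F[13]=+0.976 → step 14: x=-0.079, v=-0.195, θ=0.023, ω=0.061
apply F[14]=+0.934 → step 15: x=-0.083, v=-0.180, θ=0.024, ω=0.048
apply F[15]=+0.892 → step 16: x=-0.086, v=-0.166, θ=0.024, ω=0.037
apply F[16]=+0.852 → step 17: x=-0.090, v=-0.153, θ=0.025, ω=0.027
apply F[17]=+0.813 → step 18: x=-0.092, v=-0.141, θ=0.026, ω=0.018
apply F[18]=+0.776 → step 19: x=-0.095, v=-0.130, θ=0.026, ω=0.011
apply F[19]=+0.742 → step 20: x=-0.098, v=-0.120, θ=0.026, ω=0.005
apply F[20]=+0.708 → step 21: x=-0.100, v=-0.110, θ=0.026, ω=-0.001
apply F[21]=+0.678 → step 22: x=-0.102, v=-0.101, θ=0.026, ω=-0.006
apply F[22]=+0.648 → step 23: x=-0.104, v=-0.093, θ=0.026, ω=-0.010
apply F[23]=+0.621 → step 24: x=-0.106, v=-0.085, θ=0.026, ω=-0.014
apply F[24]=+0.594 → step 25: x=-0.107, v=-0.077, θ=0.025, ω=-0.017
apply F[25]=+0.570 → step 26: x=-0.109, v=-0.070, θ=0.025, ω=-0.019
apply F[26]=+0.546 → step 27: x=-0.110, v=-0.064, θ=0.025, ω=-0.021
apply F[27]=+0.524 → step 28: x=-0.111, v=-0.057, θ=0.024, ω=-0.023
apply F[28]=+0.503 → step 29: x=-0.113, v=-0.051, θ=0.024, ω=-0.025
apply F[29]=+0.483 → step 30: x=-0.114, v=-0.046, θ=0.023, ω=-0.026
apply F[30]=+0.463 → step 31: x=-0.114, v=-0.041, θ=0.023, ω=-0.027
apply F[31]=+0.445 → step 32: x=-0.115, v=-0.036, θ=0.022, ω=-0.027
apply F[32]=+0.428 → step 33: x=-0.116, v=-0.031, θ=0.021, ω=-0.028
Max |angle| over trajectory = 0.026 rad = 1.5°.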